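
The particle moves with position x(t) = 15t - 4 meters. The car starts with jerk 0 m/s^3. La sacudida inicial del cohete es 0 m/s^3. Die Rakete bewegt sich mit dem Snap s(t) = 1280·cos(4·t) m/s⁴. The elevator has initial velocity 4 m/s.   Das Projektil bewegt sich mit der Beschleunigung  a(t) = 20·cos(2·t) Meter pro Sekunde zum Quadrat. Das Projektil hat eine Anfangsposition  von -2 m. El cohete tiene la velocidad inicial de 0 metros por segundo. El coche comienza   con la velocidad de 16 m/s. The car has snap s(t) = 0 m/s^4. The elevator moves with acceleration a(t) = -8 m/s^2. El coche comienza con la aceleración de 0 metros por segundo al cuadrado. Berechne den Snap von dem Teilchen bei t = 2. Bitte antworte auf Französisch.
En partant de la position x(t) = 15·t - 4, nous prenons 4 dérivées. En dérivant la position, nous obtenons la vitesse: v(t) = 15. En dérivant la vitesse, nous obtenons l'accélération: a(t) = 0. En dérivant l'accélération, nous obtenons le jerk: j(t) = 0. En prenant d/dt de j(t), nous trouvons s(t) = 0. En utilisant s(t) = 0 et en substituant t = 2, nous trouvons s = 0.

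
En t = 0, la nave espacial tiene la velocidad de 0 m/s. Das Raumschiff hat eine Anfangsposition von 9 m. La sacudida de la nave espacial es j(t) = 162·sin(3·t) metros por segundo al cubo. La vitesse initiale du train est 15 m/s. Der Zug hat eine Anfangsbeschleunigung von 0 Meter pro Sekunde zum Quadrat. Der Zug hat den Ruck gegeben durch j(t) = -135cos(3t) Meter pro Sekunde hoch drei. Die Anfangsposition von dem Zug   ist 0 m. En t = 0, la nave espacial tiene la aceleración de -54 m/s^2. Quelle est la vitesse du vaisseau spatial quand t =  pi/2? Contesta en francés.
Pour résoudre ceci, nous devons prendre 2 primitives de notre équation du jerk j(t) = 162·sin(3·t). La primitive du jerk, avec a(0) = -54, donne l'accélération: a(t) = -54·cos(3·t). En intégrant l'accélération et en utilisant la condition initiale v(0) = 0, nous obtenons v(t) = -18·sin(3·t). En utilisant v(t) = -18·sin(3·t) et en substituant t = pi/2, nous trouvons v = 18.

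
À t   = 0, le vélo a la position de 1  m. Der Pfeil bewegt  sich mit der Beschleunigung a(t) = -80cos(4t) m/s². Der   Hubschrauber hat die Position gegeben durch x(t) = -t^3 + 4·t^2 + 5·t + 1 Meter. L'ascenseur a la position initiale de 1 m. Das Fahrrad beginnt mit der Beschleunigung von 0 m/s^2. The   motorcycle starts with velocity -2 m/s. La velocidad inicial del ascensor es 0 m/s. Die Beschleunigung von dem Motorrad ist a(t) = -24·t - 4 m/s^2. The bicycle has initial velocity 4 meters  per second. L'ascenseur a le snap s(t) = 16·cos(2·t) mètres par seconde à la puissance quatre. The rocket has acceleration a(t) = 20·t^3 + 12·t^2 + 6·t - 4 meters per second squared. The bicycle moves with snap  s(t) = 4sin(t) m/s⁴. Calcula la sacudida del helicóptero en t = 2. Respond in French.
Pour résoudre ceci, nous devons prendre 3 dérivées de notre équation de la position x(t) = -t^3 + 4·t^2 + 5·t + 1. En prenant d/dt de x(t), nous trouvons v(t) = -3·t^2 + 8·t + 5. La dérivée de la vitesse donne l'accélération: a(t) = 8 - 6·t. En dérivant l'accélération, nous obtenons le jerk: j(t) = -6. De l'équation du jerk j(t) = -6, nous substituons t = 2 pour obtenir j = -6.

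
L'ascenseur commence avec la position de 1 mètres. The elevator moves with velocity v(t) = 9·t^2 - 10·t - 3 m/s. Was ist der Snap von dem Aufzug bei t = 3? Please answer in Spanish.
Para resolver esto, necesitamos tomar 3 derivadas de nuestra ecuación de la velocidad v(t) = 9·t^2 - 10·t - 3. La derivada de la velocidad da la aceleración: a(t) = 18·t - 10. Derivando la aceleración, obtenemos la sacudida: j(t) = 18. Derivando la sacudida, obtenemos el snap: s(t) = 0. De la ecuación del snap s(t) = 0, sustituimos t = 3 para obtener s = 0.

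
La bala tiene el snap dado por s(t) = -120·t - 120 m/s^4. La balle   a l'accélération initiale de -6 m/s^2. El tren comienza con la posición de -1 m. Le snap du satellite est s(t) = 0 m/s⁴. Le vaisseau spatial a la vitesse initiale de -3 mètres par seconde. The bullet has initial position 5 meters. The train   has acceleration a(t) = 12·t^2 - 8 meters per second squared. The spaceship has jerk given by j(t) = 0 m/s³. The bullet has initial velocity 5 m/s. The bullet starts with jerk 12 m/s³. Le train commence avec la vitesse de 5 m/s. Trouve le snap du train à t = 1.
Pour résoudre ceci, nous devons prendre 2 dérivées de notre équation de l'accélération a(t) = 12·t^2 - 8. En dérivant l'accélération, nous obtenons le jerk: j(t) = 24·t. En dérivant le jerk, nous obtenons le snap: s(t) = 24. En utilisant s(t) = 24 et en substituant t = 1, nous trouvons s = 24.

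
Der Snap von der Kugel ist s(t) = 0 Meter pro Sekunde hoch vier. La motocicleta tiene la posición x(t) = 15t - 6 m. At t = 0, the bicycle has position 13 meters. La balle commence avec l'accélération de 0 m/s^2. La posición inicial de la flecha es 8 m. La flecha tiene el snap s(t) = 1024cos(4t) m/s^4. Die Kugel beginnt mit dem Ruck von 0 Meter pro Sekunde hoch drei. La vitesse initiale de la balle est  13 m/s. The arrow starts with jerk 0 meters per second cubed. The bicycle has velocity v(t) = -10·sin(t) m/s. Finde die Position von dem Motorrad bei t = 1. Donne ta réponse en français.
Nous avons la position x(t) = 15·t - 6. En substituant t = 1: x(1) = 9.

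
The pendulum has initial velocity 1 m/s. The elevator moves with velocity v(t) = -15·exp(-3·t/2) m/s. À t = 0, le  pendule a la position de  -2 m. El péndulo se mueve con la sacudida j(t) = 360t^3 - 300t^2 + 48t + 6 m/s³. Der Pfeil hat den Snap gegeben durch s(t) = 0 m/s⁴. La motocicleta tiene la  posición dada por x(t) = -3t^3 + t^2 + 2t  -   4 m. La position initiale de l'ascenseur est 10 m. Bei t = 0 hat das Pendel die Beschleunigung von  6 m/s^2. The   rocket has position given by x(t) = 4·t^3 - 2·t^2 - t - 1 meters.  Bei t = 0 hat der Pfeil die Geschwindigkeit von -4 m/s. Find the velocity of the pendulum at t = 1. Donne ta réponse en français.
Nous devons trouver l'intégrale de notre équation du jerk j(t) = 360·t^3 - 300·t^2 + 48·t + 6 2 fois. En intégrant le jerk et en utilisant la condition initiale a(0) = 6, nous obtenons a(t) = 90·t^4 - 100·t^3 + 24·t^2 + 6·t + 6. En prenant ∫a(t)dt et en appliquant v(0) = 1, nous trouvons v(t) = 18·t^5 - 25·t^4 + 8·t^3 + 3·t^2 + 6·t + 1. Nous avons la vitesse v(t) = 18·t^5 - 25·t^4 + 8·t^3 + 3·t^2 + 6·t + 1. En substituant t = 1: v(1) = 11.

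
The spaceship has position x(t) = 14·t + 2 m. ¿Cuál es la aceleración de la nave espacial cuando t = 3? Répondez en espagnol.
Debemos derivar nuestra ecuación de la posición x(t) = 14·t + 2 2 veces. La derivada de la posición da la velocidad: v(t) = 14. Derivando la velocidad, obtenemos la aceleración: a(t) = 0. Usando a(t) = 0 y sustituyendo t = 3, encontramos a = 0.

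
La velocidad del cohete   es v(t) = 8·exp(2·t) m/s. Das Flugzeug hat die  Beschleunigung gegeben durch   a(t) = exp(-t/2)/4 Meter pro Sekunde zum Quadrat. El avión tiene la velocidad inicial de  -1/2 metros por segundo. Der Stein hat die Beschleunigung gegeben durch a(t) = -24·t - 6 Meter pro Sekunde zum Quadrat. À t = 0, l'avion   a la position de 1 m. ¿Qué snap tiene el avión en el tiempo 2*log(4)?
Para resolver esto, necesitamos tomar 2 derivadas de nuestra ecuación de la aceleración a(t) = exp(-t/2)/4. La derivada de la aceleración da la sacudida: j(t) = -exp(-t/2)/8. Tomando d/dt de j(t), encontramos s(t) = exp(-t/2)/16. Usando s(t) = exp(-t/2)/16 y sustituyendo t = 2*log(4), encontramos s = 1/64.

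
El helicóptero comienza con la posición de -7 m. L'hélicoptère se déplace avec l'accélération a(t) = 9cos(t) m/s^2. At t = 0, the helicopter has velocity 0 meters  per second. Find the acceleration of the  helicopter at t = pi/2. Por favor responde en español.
Tenemos la aceleración a(t) = 9·cos(t). Sustituyendo t = pi/2: a(pi/2) = 0.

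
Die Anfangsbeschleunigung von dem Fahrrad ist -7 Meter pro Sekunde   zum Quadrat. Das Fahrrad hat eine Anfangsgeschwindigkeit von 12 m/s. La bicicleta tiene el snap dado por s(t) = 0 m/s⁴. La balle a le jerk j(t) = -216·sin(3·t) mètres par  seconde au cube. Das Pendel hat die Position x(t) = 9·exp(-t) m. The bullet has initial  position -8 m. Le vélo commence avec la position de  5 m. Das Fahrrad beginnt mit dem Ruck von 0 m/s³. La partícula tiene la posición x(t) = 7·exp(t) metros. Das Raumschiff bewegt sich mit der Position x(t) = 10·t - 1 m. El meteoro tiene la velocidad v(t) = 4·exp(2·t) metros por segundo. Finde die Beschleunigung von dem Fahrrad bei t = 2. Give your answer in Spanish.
Debemos encontrar la integral de nuestra ecuación del snap s(t) = 0 2 veces. Integrando el snap y usando la condición inicial j(0) = 0, obtenemos j(t) = 0. Tomando ∫j(t)dt y aplicando a(0) = -7, encontramos a(t) = -7. Tenemos la aceleración a(t) = -7. Sustituyendo t = 2: a(2) = -7.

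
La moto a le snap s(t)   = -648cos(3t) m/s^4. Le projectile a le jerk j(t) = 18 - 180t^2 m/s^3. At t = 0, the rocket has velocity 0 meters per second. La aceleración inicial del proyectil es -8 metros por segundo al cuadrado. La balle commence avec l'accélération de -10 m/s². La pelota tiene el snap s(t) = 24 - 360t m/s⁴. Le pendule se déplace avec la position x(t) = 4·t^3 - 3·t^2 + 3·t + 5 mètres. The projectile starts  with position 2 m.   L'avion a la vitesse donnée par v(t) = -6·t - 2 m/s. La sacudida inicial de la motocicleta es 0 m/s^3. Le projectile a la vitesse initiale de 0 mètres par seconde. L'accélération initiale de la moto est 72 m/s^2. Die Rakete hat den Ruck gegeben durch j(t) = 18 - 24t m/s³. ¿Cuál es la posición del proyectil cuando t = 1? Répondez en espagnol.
Para resolver esto, necesitamos tomar 3 antiderivadas de nuestra ecuación de la sacudida j(t) = 18 - 180·t^2. La antiderivada de la sacudida, con a(0) = -8, da la aceleración: a(t) = -60·t^3 + 18·t - 8. La integral de la aceleración, con v(0) = 0, da la velocidad: v(t) = t·(-15·t^3 + 9·t - 8). La integral de la velocidad es la posición. Usando x(0) = 2, obtenemos x(t) = -3·t^5 + 3·t^3 - 4·t^2 + 2. Usando x(t) = -3·t^5 + 3·t^3 - 4·t^2 + 2 y sustituyendo t = 1, encontramos x = -2.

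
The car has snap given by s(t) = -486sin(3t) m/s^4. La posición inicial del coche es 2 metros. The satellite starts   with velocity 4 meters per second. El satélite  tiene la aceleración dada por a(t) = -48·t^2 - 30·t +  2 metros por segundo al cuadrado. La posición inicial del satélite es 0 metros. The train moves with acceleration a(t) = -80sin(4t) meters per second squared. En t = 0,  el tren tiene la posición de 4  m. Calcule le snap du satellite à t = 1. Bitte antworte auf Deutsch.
Um dies zu lösen, müssen wir 2 Ableitungen unserer Gleichung für die Beschleunigung a(t) = -48·t^2 - 30·t + 2 nehmen. Mit d/dt von a(t) finden wir j(t) = -96·t - 30. Mit d/dt von j(t) finden wir s(t) = -96. Wir haben den Snap s(t) = -96. Durch Einsetzen von t = 1: s(1) = -96.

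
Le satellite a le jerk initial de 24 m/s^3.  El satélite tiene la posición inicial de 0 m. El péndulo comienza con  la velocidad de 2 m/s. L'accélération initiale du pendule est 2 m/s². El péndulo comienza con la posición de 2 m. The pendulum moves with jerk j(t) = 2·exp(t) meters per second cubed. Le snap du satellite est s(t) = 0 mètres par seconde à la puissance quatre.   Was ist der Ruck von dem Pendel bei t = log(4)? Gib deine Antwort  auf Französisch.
De l'équation du jerk j(t) = 2·exp(t), nous substituons t = log(4) pour obtenir j = 8.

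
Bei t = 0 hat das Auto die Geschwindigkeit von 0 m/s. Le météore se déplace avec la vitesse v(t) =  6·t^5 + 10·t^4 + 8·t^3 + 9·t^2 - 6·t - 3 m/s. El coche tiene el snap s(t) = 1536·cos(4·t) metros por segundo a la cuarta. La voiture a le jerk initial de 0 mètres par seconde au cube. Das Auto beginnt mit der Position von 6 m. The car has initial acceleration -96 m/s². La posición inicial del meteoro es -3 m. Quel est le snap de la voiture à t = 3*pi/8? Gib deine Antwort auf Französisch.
En utilisant s(t) = 1536·cos(4·t) et en substituant t = 3*pi/8, nous trouvons s = 0.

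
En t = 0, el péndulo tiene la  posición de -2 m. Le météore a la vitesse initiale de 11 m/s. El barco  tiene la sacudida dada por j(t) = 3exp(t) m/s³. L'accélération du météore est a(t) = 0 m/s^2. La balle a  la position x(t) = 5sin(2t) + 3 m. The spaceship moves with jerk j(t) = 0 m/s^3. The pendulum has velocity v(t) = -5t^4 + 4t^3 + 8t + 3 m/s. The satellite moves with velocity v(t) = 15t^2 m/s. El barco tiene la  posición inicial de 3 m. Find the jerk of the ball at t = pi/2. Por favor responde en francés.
Nous devons dériver notre équation de la position x(t) = 5·sin(2·t) + 3 3 fois. En prenant d/dt de x(t), nous trouvons v(t) = 10·cos(2·t). En dérivant la vitesse, nous obtenons l'accélération: a(t) = -20·sin(2·t). En dérivant l'accélération, nous obtenons le jerk: j(t) = -40·cos(2·t). De l'équation du jerk j(t) = -40·cos(2·t), nous substituons t = pi/2 pour obtenir j = 40.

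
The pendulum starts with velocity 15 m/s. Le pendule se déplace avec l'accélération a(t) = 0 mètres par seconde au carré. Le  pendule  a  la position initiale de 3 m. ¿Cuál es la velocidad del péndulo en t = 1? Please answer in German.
Um dies zu lösen, müssen wir 1 Stammfunktion unserer Gleichung für die Beschleunigung a(t) = 0 finden. Mit ∫a(t)dt und Anwendung von v(0) = 15, finden wir v(t) = 15. Mit v(t) = 15 und Einsetzen von t = 1, finden wir v = 15.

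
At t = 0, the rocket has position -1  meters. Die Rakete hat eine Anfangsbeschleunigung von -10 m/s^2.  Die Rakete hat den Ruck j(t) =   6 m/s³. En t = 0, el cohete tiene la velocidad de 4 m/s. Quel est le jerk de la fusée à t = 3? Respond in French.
En utilisant j(t) = 6 et en substituant t = 3, nous trouvons j = 6.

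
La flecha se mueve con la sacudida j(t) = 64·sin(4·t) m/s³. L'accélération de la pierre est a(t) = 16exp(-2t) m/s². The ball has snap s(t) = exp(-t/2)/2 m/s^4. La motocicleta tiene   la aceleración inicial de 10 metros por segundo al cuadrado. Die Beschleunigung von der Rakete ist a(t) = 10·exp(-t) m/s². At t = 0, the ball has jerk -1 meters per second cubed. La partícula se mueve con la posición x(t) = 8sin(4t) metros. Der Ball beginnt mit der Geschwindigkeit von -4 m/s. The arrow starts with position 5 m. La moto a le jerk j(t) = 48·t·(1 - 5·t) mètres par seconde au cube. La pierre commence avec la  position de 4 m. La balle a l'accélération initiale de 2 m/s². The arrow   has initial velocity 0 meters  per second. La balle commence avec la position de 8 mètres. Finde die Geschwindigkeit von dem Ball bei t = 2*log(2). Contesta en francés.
En partant du snap s(t) = exp(-t/2)/2, nous prenons 3 intégrales. L'intégrale du snap, avec j(0) = -1, donne le jerk: j(t) = -exp(-t/2). En prenant ∫j(t)dt et en appliquant a(0) = 2, nous trouvons a(t) = 2·exp(-t/2). En intégrant l'accélération et en utilisant la condition initiale v(0) = -4, nous obtenons v(t) = -4·exp(-t/2). En utilisant v(t) = -4·exp(-t/2) et en substituant t = 2*log(2), nous trouvons v = -2.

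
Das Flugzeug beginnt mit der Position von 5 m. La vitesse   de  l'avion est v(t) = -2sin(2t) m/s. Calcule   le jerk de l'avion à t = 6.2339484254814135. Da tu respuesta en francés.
Nous devons dériver notre équation de la vitesse v(t) = -2·sin(2·t) 2 fois. En dérivant la vitesse, nous obtenons l'accélération: a(t) = -4·cos(2·t). La dérivée de l'accélération donne le jerk: j(t) = 8·sin(2·t). De l'équation du jerk j(t) = 8·sin(2·t), nous substituons t = 6.2339484254814135 pour obtenir j = -0.786517513461611.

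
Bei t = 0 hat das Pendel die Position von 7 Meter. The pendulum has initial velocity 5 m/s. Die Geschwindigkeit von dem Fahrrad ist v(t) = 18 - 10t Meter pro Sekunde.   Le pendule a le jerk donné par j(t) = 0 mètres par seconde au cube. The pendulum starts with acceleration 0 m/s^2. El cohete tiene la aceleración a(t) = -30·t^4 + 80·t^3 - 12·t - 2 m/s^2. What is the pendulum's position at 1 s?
We need to integrate our jerk equation j(t) = 0 3 times. The antiderivative of jerk is acceleration. Using a(0) = 0, we get a(t) = 0. The integral of acceleration is velocity. Using v(0) = 5, we get v(t) = 5. The antiderivative of velocity, with x(0) = 7, gives position: x(t) = 5·t + 7. Using x(t) = 5·t + 7 and substituting t = 1, we find x = 12.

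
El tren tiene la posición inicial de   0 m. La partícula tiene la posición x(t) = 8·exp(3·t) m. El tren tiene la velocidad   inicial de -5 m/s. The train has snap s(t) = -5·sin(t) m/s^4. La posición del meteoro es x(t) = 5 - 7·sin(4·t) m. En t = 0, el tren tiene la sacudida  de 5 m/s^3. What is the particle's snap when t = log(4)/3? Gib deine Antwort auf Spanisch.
Para resolver esto, necesitamos tomar 4 derivadas de nuestra ecuación de la posición x(t) = 8·exp(3·t). La derivada de la posición da la velocidad: v(t) = 24·exp(3·t). La derivada de la velocidad da la aceleración: a(t) = 72·exp(3·t). La derivada de la aceleración da la sacudida: j(t) = 216·exp(3·t). Tomando d/dt de j(t), encontramos s(t) = 648·exp(3·t). Tenemos el snap s(t) = 648·exp(3·t). Sustituyendo t = log(4)/3: s(log(4)/3) = 2592.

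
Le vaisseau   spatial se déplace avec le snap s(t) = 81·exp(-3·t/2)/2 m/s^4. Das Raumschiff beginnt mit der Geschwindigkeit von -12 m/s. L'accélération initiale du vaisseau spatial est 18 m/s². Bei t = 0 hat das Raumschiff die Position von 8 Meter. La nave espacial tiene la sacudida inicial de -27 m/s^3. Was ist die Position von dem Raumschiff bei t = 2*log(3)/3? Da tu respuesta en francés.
En partant du snap s(t) = 81·exp(-3·t/2)/2, nous prenons 4 intégrales. La primitive du snap est le jerk. En utilisant j(0) = -27, nous obtenons j(t) = -27·exp(-3·t/2). La primitive du jerk, avec a(0) = 18, donne l'accélération: a(t) = 18·exp(-3·t/2). En prenant ∫a(t)dt et en appliquant v(0) = -12, nous trouvons v(t) = -12·exp(-3·t/2). En prenant ∫v(t)dt et en appliquant x(0) = 8, nous trouvons x(t) = 8·exp(-3·t/2). En utilisant x(t) = 8·exp(-3·t/2) et en substituant t = 2*log(3)/3, nous trouvons x = 8/3.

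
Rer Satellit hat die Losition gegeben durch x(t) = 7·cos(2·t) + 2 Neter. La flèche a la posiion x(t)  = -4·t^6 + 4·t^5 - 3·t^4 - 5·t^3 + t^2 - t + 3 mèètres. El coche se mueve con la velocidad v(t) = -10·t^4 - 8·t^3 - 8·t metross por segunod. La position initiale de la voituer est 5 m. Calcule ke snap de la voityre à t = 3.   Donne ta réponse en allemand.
Wir müssen unsere Gleichung für die Geschwindigkeit v(t) = -10·t^4 - 8·t^3 - 8·t 3-mal ableiten. Die Ableitung von der Geschwindigkeit ergibt die Beschleunigung: a(t) = -40·t^3 - 24·t^2 - 8. Die Ableitung von der Beschleunigung ergibt den Ruck: j(t) = -120·t^2 - 48·t. Die Ableitung von dem Ruck ergibt den Snap: s(t) = -240·t - 48. Mit s(t) = -240·t - 48 und Einsetzen von t = 3, finden wir s = -768.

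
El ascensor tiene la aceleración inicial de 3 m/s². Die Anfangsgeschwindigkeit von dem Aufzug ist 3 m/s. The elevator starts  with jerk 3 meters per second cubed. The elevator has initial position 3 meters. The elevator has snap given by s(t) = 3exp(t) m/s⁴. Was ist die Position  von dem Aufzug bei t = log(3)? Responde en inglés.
To solve this, we need to take 4 antiderivatives of our snap equation s(t) = 3·exp(t). The antiderivative of snap, with j(0) = 3, gives jerk: j(t) = 3·exp(t). The integral of jerk is acceleration. Using a(0) = 3, we get a(t) = 3·exp(t). The integral of acceleration is velocity. Using v(0) = 3, we get v(t) = 3·exp(t). Finding the integral of v(t) and using x(0) = 3: x(t) = 3·exp(t). We have position x(t) = 3·exp(t). Substituting t = log(3): x(log(3)) = 9.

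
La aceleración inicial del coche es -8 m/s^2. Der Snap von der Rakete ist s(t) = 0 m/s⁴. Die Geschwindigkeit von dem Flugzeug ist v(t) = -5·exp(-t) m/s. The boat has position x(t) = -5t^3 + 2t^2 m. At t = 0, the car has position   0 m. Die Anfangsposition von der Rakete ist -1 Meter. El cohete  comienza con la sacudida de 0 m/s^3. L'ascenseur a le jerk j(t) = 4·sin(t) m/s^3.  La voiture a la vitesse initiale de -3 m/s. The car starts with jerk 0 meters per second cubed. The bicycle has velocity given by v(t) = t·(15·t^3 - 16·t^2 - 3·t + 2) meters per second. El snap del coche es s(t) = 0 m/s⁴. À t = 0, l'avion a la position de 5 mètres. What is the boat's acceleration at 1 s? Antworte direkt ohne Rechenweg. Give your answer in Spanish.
a(1) = -26.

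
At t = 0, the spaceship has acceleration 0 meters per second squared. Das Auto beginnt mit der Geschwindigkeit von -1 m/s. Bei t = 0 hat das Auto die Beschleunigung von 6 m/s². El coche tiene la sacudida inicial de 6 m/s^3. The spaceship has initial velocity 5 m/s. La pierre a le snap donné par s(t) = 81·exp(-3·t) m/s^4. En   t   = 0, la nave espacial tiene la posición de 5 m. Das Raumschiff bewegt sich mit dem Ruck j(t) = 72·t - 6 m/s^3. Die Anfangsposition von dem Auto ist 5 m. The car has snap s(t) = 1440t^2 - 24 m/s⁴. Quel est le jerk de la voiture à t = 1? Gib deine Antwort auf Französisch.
Nous devons trouver l'intégrale de notre équation du snap s(t) = 1440·t^2 - 24 1 fois. En intégrant le snap et en utilisant la condition initiale j(0) = 6, nous obtenons j(t) = 480·t^3 - 24·t + 6. En utilisant j(t) = 480·t^3 - 24·t + 6 et en substituant t = 1, nous trouvons j = 462.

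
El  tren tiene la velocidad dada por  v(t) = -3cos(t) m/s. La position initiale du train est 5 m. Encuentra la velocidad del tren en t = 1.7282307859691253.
Tenemos la velocidad v(t) = -3·cos(t). Sustituyendo t = 1.7282307859691253: v(1.7282307859691253) = 0.470354739530914.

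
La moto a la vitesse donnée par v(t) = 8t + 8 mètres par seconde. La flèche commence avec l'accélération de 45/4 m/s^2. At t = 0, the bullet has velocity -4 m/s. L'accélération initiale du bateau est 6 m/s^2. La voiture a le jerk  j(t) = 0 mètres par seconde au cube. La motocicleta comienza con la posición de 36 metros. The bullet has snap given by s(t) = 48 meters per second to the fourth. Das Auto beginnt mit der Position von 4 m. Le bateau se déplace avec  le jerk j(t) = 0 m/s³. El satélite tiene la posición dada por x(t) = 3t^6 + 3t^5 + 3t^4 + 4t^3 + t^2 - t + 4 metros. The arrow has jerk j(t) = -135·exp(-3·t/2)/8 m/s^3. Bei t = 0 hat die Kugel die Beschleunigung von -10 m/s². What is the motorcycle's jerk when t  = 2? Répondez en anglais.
Starting from velocity v(t) = 8·t + 8, we take 2 derivatives. The derivative of velocity gives acceleration: a(t) = 8. Differentiating acceleration, we get jerk: j(t) = 0. From the given jerk equation j(t) = 0, we substitute t = 2 to get j = 0.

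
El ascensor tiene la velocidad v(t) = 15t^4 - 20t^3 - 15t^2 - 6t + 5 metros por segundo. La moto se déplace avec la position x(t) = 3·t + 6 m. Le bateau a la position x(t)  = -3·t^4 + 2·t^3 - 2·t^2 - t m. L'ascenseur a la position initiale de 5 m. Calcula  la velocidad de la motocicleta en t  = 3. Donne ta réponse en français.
Nous devons dériver notre équation de la position x(t) = 3·t + 6 1 fois. La dérivée de la position donne la vitesse: v(t) = 3. Nous avons la vitesse v(t) = 3. En substituant t = 3: v(3) = 3.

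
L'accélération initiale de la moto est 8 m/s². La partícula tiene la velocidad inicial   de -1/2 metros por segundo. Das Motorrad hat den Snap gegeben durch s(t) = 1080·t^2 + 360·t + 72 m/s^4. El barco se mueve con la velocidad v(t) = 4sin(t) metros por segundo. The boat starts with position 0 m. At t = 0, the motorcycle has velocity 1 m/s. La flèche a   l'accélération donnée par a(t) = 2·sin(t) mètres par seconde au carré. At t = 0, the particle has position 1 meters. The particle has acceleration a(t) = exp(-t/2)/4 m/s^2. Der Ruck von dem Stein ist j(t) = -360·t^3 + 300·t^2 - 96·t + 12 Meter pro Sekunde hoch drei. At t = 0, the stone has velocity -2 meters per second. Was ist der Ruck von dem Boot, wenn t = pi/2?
Wir müssen unsere Gleichung für die Geschwindigkeit v(t) = 4·sin(t) 2-mal ableiten. Mit d/dt von v(t) finden wir a(t) = 4·cos(t). Mit d/dt von a(t) finden wir j(t) = -4·sin(t). Mit j(t) = -4·sin(t) und Einsetzen von t = pi/2, finden wir j = -4.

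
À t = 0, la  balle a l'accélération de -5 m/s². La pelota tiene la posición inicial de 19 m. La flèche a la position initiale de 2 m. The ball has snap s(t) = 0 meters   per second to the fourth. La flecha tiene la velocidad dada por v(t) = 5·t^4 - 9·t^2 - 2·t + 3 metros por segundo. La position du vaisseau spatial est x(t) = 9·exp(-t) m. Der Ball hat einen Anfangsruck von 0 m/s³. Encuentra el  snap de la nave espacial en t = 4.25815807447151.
Partiendo de la posición x(t) = 9·exp(-t), tomamos 4 derivadas. Tomando d/dt de x(t), encontramos v(t) = -9·exp(-t). La derivada de la velocidad da la aceleración: a(t) = 9·exp(-t). Tomando d/dt de a(t), encontramos j(t) = -9·exp(-t). Derivando la sacudida, obtenemos el snap: s(t) = 9·exp(-t). Tenemos el snap s(t) = 9·exp(-t). Sustituyendo t = 4.25815807447151: s(4.25815807447151) = 0.127335047494538.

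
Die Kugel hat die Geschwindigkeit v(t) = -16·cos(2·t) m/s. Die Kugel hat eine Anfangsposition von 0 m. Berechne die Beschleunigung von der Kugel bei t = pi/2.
Um dies zu lösen, müssen wir 1 Ableitung unserer Gleichung für die Geschwindigkeit v(t) = -16·cos(2·t) nehmen. Mit d/dt von v(t) finden wir a(t) = 32·sin(2·t). Aus der Gleichung für die Beschleunigung a(t) = 32·sin(2·t), setzen wir t = pi/2 ein und erhalten a = 0.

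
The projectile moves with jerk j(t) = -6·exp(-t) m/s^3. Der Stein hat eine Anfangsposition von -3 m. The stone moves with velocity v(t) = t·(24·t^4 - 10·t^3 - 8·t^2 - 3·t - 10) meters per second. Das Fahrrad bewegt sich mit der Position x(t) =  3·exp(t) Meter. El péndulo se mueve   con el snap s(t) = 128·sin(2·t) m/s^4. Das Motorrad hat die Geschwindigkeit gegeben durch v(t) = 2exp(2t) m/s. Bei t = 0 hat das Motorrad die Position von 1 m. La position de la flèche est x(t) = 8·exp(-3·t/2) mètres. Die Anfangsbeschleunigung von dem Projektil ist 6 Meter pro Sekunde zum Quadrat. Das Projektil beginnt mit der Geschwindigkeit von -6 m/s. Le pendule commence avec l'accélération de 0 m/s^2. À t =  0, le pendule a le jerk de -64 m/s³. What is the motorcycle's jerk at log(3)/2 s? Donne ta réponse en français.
Nous devons dériver notre équation de la vitesse v(t) = 2·exp(2·t) 2 fois. La dérivée de la vitesse donne l'accélération: a(t) = 4·exp(2·t). En prenant d/dt de a(t), nous trouvons j(t) = 8·exp(2·t). De l'équation du jerk j(t) = 8·exp(2·t), nous substituons t = log(3)/2 pour obtenir j = 24.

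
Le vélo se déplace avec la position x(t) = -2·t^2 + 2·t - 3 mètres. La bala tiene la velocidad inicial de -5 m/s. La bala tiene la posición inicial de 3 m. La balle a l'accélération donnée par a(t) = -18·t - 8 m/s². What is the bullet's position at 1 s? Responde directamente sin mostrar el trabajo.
At t = 1, x = -9.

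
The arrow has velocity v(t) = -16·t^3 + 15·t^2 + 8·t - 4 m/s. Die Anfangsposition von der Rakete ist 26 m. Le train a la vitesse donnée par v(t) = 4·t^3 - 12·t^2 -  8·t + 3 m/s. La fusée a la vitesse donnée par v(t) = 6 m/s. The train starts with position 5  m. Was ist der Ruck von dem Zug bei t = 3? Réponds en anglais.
We must differentiate our velocity equation v(t) = 4·t^3 - 12·t^2 - 8·t + 3 2 times. Taking d/dt of v(t), we find a(t) = 12·t^2 - 24·t - 8. Differentiating acceleration, we get jerk: j(t) = 24·t - 24. Using j(t) = 24·t - 24 and substituting t = 3, we find j = 48.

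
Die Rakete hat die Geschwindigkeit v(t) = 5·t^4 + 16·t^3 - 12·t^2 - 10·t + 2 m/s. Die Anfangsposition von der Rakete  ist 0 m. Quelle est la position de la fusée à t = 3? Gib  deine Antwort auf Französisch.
Nous devons trouver la primitive de notre équation de la vitesse v(t) = 5·t^4 + 16·t^3 - 12·t^2 - 10·t + 2 1 fois. En prenant ∫v(t)dt et en appliquant x(0) = 0, nous trouvons x(t) = t^5 + 4·t^4 - 4·t^3 - 5·t^2 + 2·t. De l'équation de la position x(t) = t^5 + 4·t^4 - 4·t^3 - 5·t^2 + 2·t, nous substituons t = 3 pour obtenir x = 420.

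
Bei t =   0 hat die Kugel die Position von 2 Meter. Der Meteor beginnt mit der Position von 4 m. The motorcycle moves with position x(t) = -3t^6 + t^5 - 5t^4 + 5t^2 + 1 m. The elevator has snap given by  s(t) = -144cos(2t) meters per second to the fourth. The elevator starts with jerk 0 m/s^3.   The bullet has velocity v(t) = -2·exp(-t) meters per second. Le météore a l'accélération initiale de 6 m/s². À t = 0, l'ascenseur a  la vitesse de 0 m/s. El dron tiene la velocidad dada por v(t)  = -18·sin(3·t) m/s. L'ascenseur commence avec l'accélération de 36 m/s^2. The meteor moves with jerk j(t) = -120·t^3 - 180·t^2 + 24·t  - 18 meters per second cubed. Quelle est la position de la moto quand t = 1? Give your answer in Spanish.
De la ecuación de la posición x(t) = -3·t^6 + t^5 - 5·t^4 + 5·t^2 + 1, sustituimos t = 1 para obtener x = -1.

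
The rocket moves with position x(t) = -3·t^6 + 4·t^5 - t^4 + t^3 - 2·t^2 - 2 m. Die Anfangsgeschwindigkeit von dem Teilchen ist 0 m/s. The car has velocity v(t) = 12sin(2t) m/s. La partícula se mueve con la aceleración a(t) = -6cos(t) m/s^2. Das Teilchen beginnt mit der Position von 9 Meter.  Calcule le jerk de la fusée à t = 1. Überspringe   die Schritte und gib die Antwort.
À t = 1, j = -138.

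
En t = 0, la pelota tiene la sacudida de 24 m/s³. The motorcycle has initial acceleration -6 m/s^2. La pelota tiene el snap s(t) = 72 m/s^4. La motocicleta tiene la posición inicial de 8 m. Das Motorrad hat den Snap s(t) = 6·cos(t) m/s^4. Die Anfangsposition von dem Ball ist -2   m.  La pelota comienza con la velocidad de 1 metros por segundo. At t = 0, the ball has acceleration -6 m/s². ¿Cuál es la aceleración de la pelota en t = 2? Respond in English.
To solve this, we need to take 2 integrals of our snap equation s(t) = 72. Integrating snap and using the initial condition j(0) = 24, we get j(t) = 72·t + 24. Finding the integral of j(t) and using a(0) = -6: a(t) = 36·t^2 + 24·t - 6. From the given acceleration equation a(t) = 36·t^2 + 24·t - 6, we substitute t = 2 to get a = 186.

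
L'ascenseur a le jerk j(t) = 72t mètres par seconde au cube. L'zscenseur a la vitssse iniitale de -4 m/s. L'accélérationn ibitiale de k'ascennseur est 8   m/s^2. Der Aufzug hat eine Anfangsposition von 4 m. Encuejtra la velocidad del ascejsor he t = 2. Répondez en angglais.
To find the answer, we compute 2 integrals of j(t) = 72·t. The antiderivative of jerk, with a(0) = 8, gives acceleration: a(t) = 36·t^2 + 8. Integrating acceleration and using the initial condition v(0) = -4, we get v(t) = 12·t^3 + 8·t - 4. From the given velocity equation v(t) = 12·t^3 + 8·t - 4, we substitute t = 2 to get v = 108.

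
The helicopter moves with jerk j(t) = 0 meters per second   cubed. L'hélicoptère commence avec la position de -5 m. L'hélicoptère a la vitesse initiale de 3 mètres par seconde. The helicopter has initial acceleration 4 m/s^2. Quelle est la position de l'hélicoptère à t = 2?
En partant du jerk j(t) = 0, nous prenons 3 intégrales. L'intégrale du jerk, avec a(0) = 4, donne l'accélération: a(t) = 4. L'intégrale de l'accélération, avec v(0) = 3, donne la vitesse: v(t) = 4·t + 3. La primitive de la vitesse, avec x(0) = -5, donne la position: x(t) = 2·t^2 + 3·t - 5. Nous avons la position x(t) = 2·t^2 + 3·t - 5. En substituant t = 2: x(2) = 9.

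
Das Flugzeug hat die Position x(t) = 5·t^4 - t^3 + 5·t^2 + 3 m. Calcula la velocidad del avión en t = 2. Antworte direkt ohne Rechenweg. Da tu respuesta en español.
La velocidad en t = 2 es v = 168.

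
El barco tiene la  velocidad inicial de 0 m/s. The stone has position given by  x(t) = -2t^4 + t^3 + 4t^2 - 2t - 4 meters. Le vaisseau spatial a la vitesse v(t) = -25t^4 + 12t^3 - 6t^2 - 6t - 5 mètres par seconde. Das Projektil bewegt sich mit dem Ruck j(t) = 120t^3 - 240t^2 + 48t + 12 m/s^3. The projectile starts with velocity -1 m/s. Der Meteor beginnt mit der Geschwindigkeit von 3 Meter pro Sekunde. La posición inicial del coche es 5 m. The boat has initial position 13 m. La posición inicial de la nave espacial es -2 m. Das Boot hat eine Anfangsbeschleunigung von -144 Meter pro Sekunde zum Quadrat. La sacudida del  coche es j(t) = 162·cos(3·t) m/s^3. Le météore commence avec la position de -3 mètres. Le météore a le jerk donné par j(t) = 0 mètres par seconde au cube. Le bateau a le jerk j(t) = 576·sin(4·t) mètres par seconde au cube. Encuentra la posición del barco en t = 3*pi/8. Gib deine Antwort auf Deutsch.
Ausgehend von dem Ruck j(t) = 576·sin(4·t), nehmen wir 3 Integrale. Durch Integration von dem Ruck und Verwendung der Anfangsbedingung a(0) = -144, erhalten wir a(t) = -144·cos(4·t). Die Stammfunktion von der Beschleunigung ist die Geschwindigkeit. Mit v(0) = 0 erhalten wir v(t) = -36·sin(4·t). Das Integral von der Geschwindigkeit, mit x(0) = 13, ergibt die Position: x(t) = 9·cos(4·t) + 4. Aus der Gleichung für die Position x(t) = 9·cos(4·t) + 4, setzen wir t = 3*pi/8 ein und erhalten x = 4.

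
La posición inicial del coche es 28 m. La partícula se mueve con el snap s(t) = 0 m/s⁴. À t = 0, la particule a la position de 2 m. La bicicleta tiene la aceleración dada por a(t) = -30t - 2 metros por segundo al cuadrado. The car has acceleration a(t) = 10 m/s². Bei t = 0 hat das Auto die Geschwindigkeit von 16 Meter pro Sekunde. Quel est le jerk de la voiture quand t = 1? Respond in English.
Starting from acceleration a(t) = 10, we take 1 derivative. Taking d/dt of a(t), we find j(t) = 0. We have jerk j(t) = 0. Substituting t = 1: j(1) = 0.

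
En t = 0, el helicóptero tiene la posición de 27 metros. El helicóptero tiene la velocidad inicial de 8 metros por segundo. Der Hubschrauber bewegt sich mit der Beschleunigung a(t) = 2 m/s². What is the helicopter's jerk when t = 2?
We must differentiate our acceleration equation a(t) = 2 1 time. Differentiating acceleration, we get jerk: j(t) = 0. Using j(t) = 0 and substituting t = 2, we find j = 0.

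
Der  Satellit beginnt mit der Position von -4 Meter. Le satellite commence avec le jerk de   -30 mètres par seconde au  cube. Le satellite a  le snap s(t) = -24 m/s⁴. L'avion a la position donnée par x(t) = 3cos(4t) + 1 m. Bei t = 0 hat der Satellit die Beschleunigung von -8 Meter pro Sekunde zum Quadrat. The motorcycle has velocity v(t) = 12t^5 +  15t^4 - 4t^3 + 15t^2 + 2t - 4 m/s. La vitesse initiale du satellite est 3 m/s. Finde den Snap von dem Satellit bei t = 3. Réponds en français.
Nous avons le snap s(t) = -24. En substituant t = 3: s(3) = -24.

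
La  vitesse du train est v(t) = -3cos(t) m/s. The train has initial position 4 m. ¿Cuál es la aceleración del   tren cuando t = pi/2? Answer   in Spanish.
Debemos derivar nuestra ecuación de la velocidad v(t) = -3·cos(t) 1 vez. La derivada de la velocidad da la aceleración: a(t) = 3·sin(t). Usando a(t) = 3·sin(t) y sustituyendo t = pi/2, encontramos a = 3.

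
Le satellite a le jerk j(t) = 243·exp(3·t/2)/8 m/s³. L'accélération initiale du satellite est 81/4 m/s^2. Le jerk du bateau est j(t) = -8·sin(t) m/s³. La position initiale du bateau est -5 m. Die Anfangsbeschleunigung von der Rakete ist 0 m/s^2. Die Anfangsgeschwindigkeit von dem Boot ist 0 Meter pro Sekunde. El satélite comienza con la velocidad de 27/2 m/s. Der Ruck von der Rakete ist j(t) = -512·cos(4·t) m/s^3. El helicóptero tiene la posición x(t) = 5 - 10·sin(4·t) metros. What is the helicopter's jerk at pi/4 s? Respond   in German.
Um dies zu lösen, müssen wir 3 Ableitungen unserer Gleichung für die Position x(t) = 5 - 10·sin(4·t) nehmen. Mit d/dt von x(t) finden wir v(t) = -40·cos(4·t). Mit d/dt von v(t) finden wir a(t) = 160·sin(4·t). Die Ableitung von der Beschleunigung ergibt den Ruck: j(t) = 640·cos(4·t). Aus der Gleichung für den Ruck j(t) = 640·cos(4·t), setzen wir t = pi/4 ein und erhalten j = -640.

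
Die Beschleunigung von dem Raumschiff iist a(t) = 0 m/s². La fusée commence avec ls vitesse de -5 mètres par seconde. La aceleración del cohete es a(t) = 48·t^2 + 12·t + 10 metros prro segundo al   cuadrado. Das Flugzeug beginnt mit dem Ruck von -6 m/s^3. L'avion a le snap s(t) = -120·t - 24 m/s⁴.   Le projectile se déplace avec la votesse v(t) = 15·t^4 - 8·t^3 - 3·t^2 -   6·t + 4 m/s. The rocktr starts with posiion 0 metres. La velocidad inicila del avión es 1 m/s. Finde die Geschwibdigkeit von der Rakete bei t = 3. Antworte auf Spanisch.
Necesitamos integrar nuestra ecuación de la aceleración a(t) = 48·t^2 + 12·t + 10 1 vez. La integral de la aceleración es la velocidad. Usando v(0) = -5, obtenemos v(t) = 16·t^3 + 6·t^2 + 10·t - 5. Tenemos la velocidad v(t) = 16·t^3 + 6·t^2 + 10·t - 5. Sustituyendo t = 3: v(3) = 511.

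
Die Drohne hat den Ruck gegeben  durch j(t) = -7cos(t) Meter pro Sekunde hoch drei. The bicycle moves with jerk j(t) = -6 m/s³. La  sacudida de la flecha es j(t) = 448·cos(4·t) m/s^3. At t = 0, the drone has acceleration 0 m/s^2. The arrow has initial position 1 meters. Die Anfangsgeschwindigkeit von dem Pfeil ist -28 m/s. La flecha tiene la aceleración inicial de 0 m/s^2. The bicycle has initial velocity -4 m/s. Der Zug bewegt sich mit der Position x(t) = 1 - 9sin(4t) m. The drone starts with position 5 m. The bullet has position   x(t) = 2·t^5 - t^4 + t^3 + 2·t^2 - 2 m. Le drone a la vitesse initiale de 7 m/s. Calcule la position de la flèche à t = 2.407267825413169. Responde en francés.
En partant du jerk j(t) = 448·cos(4·t), nous prenons 3 primitives. La primitive du jerk, avec a(0) = 0, donne l'accélération: a(t) = 112·sin(4·t). La primitive de l'accélération est la vitesse. En utilisant v(0) = -28, nous obtenons v(t) = -28·cos(4·t). L'intégrale de la vitesse, avec x(0) = 1, donne la position: x(t) = 1 - 7·sin(4·t). En utilisant x(t) = 1 - 7·sin(4·t) et en substituant t = 2.407267825413169, nous trouvons x = 2.42012672735129.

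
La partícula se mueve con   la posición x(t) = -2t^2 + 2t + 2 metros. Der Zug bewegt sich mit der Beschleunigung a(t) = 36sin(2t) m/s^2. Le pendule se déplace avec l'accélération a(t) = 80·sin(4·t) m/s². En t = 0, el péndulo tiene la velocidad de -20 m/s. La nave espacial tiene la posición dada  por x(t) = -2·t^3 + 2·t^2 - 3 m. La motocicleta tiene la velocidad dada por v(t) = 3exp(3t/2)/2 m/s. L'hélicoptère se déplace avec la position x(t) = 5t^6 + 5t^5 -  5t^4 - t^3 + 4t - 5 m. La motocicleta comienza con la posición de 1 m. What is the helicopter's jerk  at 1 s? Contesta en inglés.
We must differentiate our position equation x(t) = 5·t^6 + 5·t^5 - 5·t^4 - t^3 + 4·t - 5 3 times. Differentiating position, we get velocity: v(t) = 30·t^5 + 25·t^4 - 20·t^3 - 3·t^2 + 4. Differentiating velocity, we get acceleration: a(t) = 150·t^4 + 100·t^3 - 60·t^2 - 6·t. Differentiating acceleration, we get jerk: j(t) = 600·t^3 + 300·t^2 - 120·t - 6. We have jerk j(t) = 600·t^3 + 300·t^2 - 120·t - 6. Substituting t = 1: j(1) = 774.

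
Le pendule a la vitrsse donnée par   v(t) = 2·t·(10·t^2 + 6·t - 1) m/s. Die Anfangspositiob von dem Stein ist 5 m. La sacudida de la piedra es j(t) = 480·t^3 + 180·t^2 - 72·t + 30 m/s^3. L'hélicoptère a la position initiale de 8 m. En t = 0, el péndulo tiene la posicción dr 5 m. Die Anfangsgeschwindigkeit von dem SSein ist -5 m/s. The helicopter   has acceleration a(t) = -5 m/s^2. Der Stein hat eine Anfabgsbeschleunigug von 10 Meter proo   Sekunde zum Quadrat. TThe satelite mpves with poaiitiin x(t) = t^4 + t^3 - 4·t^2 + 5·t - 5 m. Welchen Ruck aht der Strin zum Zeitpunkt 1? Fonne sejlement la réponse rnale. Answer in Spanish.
En t = 1, j = 618.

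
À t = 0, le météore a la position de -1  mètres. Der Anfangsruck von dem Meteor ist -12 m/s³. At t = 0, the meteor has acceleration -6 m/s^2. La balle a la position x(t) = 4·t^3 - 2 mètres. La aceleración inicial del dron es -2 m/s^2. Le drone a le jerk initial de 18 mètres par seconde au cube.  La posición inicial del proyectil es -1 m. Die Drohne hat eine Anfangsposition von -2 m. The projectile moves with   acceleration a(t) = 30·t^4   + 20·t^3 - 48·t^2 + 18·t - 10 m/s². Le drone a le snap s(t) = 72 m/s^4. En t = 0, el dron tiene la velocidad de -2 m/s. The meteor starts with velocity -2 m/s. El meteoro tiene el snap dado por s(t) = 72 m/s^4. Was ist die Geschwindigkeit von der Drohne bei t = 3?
Wir müssen unsere Gleichung für den Snap s(t) = 72 3-mal integrieren. Die Stammfunktion von dem Snap ist der Ruck. Mit j(0) = 18 erhalten wir j(t) = 72·t + 18. Das Integral von dem Ruck, mit a(0) = -2, ergibt die Beschleunigung: a(t) = 36·t^2 + 18·t - 2. Durch Integration von der Beschleunigung und Verwendung der Anfangsbedingung v(0) = -2, erhalten wir v(t) = 12·t^3 + 9·t^2 - 2·t - 2. Aus der Gleichung für die Geschwindigkeit v(t) = 12·t^3 + 9·t^2 - 2·t - 2, setzen wir t = 3 ein und erhalten v = 397.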